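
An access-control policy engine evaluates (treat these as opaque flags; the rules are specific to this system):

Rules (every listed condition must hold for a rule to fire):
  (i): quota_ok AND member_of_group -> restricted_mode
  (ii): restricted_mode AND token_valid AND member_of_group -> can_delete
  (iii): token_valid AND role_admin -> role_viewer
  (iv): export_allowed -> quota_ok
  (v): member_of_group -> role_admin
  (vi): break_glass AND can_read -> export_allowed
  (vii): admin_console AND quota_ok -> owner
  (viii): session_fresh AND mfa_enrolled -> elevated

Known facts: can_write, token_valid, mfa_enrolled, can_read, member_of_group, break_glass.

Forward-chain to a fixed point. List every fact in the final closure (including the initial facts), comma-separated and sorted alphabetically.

Round 1: (v) [member_of_group -> role_admin]; (vi) [break_glass AND can_read -> export_allowed]. Adds role_admin, export_allowed.
Round 2: (iii) [token_valid AND role_admin -> role_viewer]; (iv) [export_allowed -> quota_ok]. Adds role_viewer, quota_ok.
Round 3: (i) [quota_ok AND member_of_group -> restricted_mode]. Adds restricted_mode.
Round 4: (ii) [restricted_mode AND token_valid AND member_of_group -> can_delete]. Adds can_delete.

break_glass, can_delete, can_read, can_write, export_allowed, member_of_group, mfa_enrolled, quota_ok, restricted_mode, role_admin, role_viewer, token_valid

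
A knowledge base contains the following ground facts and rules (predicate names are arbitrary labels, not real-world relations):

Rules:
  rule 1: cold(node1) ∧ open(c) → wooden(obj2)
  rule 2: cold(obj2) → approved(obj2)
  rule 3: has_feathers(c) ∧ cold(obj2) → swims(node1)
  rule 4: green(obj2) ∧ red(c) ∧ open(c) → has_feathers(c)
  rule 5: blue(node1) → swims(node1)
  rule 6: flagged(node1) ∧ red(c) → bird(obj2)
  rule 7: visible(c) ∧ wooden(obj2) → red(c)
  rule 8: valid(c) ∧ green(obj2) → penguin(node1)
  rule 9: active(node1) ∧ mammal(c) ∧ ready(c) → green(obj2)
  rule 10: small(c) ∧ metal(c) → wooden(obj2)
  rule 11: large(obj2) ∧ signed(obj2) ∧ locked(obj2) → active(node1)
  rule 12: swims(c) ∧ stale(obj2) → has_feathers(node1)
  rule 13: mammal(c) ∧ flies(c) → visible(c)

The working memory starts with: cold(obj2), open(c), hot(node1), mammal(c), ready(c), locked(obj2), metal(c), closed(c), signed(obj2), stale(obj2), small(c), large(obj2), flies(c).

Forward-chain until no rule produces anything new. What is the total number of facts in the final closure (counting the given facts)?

21

[1] rule 2 [cold(obj2) → approved(obj2)]; rule 10 [small(c) ∧ metal(c) → wooden(obj2)]; rule 11 [large(obj2) ∧ signed(obj2) ∧ locked(obj2) → active(node1)]; rule 13 [mammal(c) ∧ flies(c) → visible(c)]. ⇒ new: approved(obj2), wooden(obj2), active(node1), visible(c).
[2] rule 7 [visible(c) ∧ wooden(obj2) → red(c)]; rule 9 [active(node1) ∧ mammal(c) ∧ ready(c) → green(obj2)]. ⇒ new: red(c), green(obj2).
[3] rule 4 [green(obj2) ∧ red(c) ∧ open(c) → has_feathers(c)]. ⇒ new: has_feathers(c).
[4] rule 3 [has_feathers(c) ∧ cold(obj2) → swims(node1)]. ⇒ new: swims(node1).
Closure: {active(node1), approved(obj2), closed(c), cold(obj2), flies(c), green(obj2), has_feathers(c), hot(node1), large(obj2), locked(obj2), mammal(c), metal(c), open(c), ready(c), red(c), signed(obj2), small(c), stale(obj2), swims(node1), visible(c), wooden(obj2)} — 21 facts.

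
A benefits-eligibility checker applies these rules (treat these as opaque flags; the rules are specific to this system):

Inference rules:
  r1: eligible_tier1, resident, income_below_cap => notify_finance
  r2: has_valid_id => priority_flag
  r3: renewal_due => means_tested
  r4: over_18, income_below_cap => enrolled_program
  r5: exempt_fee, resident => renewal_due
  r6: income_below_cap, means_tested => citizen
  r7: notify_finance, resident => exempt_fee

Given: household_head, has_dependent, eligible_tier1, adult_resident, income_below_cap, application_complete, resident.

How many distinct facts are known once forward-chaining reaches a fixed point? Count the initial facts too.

Round 1 — r1, derive notify_finance.
Round 2 — r7, derive exempt_fee.
Round 3 — r5, derive renewal_due.
Round 4 — r3, derive means_tested.
Round 5 — r6, derive citizen.
Closure: {adult_resident, application_complete, citizen, eligible_tier1, exempt_fee, has_dependent, household_head, income_below_cap, means_tested, notify_finance, renewal_due, resident} — 12 facts.

12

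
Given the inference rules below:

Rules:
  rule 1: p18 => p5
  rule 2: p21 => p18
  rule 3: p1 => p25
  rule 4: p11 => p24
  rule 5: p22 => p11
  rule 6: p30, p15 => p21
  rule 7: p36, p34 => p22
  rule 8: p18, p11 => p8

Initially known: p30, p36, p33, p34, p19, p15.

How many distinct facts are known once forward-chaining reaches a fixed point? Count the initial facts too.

Round 1: rule 6 [p30, p15 => p21]; rule 7 [p36, p34 => p22]. Adds p21, p22.
Round 2: rule 2 [p21 => p18]; rule 5 [p22 => p11]. Adds p18, p11.
Round 3: rule 1 [p18 => p5]; rule 4 [p11 => p24]; rule 8 [p18, p11 => p8]. Adds p5, p24, p8.
Closure: {p11, p15, p18, p19, p21, p22, p24, p30, p33, p34, p36, p5, p8} — 13 facts.

13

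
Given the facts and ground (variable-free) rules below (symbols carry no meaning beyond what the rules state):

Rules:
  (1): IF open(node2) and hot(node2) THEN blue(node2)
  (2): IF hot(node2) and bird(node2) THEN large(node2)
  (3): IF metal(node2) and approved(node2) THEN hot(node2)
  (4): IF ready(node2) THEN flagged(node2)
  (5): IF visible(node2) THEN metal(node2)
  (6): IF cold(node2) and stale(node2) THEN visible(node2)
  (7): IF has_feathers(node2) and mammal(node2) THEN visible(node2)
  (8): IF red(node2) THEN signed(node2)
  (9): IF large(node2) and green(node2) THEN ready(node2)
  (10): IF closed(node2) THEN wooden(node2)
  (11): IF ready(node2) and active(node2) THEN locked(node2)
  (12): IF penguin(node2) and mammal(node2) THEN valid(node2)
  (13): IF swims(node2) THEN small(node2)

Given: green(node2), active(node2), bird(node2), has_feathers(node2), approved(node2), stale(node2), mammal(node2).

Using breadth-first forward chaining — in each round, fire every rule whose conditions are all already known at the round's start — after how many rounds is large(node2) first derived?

4

[1] (7) [IF has_feathers(node2) and mammal(node2) THEN visible(node2)]. ⇒ new: visible(node2).
[2] (5) [IF visible(node2) THEN metal(node2)]. ⇒ new: metal(node2).
[3] (3) [IF metal(node2) and approved(node2) THEN hot(node2)]. ⇒ new: hot(node2).
[4] (2) [IF hot(node2) and bird(node2) THEN large(node2)]. ⇒ new: large(node2).
large(node2) first appears in round 4.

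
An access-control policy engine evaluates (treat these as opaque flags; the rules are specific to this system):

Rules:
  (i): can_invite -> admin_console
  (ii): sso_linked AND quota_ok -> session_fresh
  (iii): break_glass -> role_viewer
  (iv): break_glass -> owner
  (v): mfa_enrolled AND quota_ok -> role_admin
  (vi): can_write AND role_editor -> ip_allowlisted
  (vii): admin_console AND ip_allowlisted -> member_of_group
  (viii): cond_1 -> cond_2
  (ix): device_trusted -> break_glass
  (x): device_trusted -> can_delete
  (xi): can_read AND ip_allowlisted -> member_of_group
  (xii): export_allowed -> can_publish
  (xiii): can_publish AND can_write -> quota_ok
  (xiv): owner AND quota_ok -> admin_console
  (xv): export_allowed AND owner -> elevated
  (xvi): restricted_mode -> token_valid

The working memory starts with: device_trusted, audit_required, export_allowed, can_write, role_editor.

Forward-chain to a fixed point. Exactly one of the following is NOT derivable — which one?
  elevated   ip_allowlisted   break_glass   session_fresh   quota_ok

Round 1 — (vi), (ix), (x), (xii), derive ip_allowlisted, break_glass, can_delete, can_publish.
Round 2 — (iii), (iv), (xiii), derive role_viewer, owner, quota_ok.
Round 3 — (xiv), (xv), derive admin_console, elevated.
Round 4 — (vii), derive member_of_group.
Derived: quota_ok (round 2), break_glass (round 1), elevated (round 3), ip_allowlisted (round 1). session_fresh never appears in any round.

session_fresh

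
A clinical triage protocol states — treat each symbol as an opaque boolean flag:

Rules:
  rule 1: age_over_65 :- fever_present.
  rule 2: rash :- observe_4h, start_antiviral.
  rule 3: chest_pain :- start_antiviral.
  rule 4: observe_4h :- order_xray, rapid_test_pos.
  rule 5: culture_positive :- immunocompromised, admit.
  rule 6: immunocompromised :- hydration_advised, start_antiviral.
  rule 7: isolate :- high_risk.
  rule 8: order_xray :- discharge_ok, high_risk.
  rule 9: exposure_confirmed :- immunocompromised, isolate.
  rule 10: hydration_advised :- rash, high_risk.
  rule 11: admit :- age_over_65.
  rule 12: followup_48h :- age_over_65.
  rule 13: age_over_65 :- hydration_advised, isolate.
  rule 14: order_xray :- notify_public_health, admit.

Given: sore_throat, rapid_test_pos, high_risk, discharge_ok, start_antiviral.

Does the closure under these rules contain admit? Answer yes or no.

[1] rule 3 [chest_pain :- start_antiviral.]; rule 7 [isolate :- high_risk.]; rule 8 [order_xray :- discharge_ok, high_risk.]. ⇒ new: chest_pain, isolate, order_xray.
[2] rule 4 [observe_4h :- order_xray, rapid_test_pos.]. ⇒ new: observe_4h.
[3] rule 2 [rash :- observe_4h, start_antiviral.]. ⇒ new: rash.
[4] rule 10 [hydration_advised :- rash, high_risk.]. ⇒ new: hydration_advised.
[5] rule 6 [immunocompromised :- hydration_advised, start_antiviral.]; rule 13 [age_over_65 :- hydration_advised, isolate.]. ⇒ new: immunocompromised, age_over_65.
[6] rule 9 [exposure_confirmed :- immunocompromised, isolate.]; rule 11 [admit :- age_over_65.]; rule 12 [followup_48h :- age_over_65.]. ⇒ new: exposure_confirmed, admit, followup_48h.
[7] rule 5 [culture_positive :- immunocompromised, admit.]. ⇒ new: culture_positive.
admit appears in round 6, so it is derivable.

yes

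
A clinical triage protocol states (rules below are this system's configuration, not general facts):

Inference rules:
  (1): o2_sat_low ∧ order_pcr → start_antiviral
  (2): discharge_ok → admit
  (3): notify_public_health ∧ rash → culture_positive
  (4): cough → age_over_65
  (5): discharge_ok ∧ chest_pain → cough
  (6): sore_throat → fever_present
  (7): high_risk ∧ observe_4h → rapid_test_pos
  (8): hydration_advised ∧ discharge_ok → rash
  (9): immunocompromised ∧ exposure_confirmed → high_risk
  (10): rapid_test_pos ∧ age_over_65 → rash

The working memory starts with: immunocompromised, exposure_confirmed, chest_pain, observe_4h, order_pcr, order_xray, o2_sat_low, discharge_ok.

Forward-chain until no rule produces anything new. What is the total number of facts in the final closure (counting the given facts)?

Round 1 — (1), (2), (5), (9), derive start_antiviral, admit, cough, high_risk.
Round 2 — (4), (7), derive age_over_65, rapid_test_pos.
Round 3 — (10), derive rash.
Closure: {admit, age_over_65, chest_pain, cough, discharge_ok, exposure_confirmed, high_risk, immunocompromised, o2_sat_low, observe_4h, order_pcr, order_xray, rapid_test_pos, rash, start_antiviral} — 15 facts.

15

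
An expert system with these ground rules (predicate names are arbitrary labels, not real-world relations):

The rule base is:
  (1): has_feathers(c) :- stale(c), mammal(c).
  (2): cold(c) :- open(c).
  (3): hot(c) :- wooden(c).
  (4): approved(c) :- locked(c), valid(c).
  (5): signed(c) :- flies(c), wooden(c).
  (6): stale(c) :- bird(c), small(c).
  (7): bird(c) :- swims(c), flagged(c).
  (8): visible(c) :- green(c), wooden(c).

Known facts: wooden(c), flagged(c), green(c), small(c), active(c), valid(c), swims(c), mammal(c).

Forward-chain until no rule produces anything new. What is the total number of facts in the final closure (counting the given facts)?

13

Round 1: (3) [hot(c) :- wooden(c).]; (7) [bird(c) :- swims(c), flagged(c).]; (8) [visible(c) :- green(c), wooden(c).]. Adds hot(c), bird(c), visible(c).
Round 2: (6) [stale(c) :- bird(c), small(c).]. Adds stale(c).
Round 3: (1) [has_feathers(c) :- stale(c), mammal(c).]. Adds has_feathers(c).
Closure: {active(c), bird(c), flagged(c), green(c), has_feathers(c), hot(c), mammal(c), small(c), stale(c), swims(c), valid(c), visible(c), wooden(c)} — 13 facts.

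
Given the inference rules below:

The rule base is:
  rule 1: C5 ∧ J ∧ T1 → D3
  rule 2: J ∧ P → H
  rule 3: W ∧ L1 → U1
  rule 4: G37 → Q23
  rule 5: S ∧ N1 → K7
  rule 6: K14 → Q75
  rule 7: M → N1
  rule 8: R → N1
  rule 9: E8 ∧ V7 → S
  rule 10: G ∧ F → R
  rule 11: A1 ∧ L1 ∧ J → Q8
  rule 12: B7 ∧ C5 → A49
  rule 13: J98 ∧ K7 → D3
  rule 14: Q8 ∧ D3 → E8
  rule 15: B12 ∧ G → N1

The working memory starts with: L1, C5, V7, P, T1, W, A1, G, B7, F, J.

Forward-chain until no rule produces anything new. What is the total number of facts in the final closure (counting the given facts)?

Round 1 — rule 1, rule 2, rule 3, rule 10, rule 11, rule 12, derive D3, H, U1, R, Q8, A49.
Round 2 — rule 8, rule 14, derive N1, E8.
Round 3 — rule 9, derive S.
Round 4 — rule 5, derive K7.
Closure: {A1, A49, B7, C5, D3, E8, F, G, H, J, K7, L1, N1, P, Q8, R, S, T1, U1, V7, W} — 21 facts.

21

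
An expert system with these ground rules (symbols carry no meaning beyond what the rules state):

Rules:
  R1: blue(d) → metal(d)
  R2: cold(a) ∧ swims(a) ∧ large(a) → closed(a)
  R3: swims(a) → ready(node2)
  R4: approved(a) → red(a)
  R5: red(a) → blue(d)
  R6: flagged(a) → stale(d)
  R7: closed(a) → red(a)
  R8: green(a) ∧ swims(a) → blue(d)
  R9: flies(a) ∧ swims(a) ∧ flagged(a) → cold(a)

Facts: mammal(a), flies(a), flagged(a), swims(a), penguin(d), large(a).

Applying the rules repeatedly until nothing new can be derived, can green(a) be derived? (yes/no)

Round 1: R3 [swims(a) → ready(node2)]; R6 [flagged(a) → stale(d)]; R9 [flies(a) ∧ swims(a) ∧ flagged(a) → cold(a)]. New: ready(node2), stale(d), cold(a).
Round 2: R2 [cold(a) ∧ swims(a) ∧ large(a) → closed(a)]. New: closed(a).
Round 3: R7 [closed(a) → red(a)]. New: red(a).
Round 4: R5 [red(a) → blue(d)]. New: blue(d).
Round 5: R1 [blue(d) → metal(d)]. New: metal(d).
Fixed point reached. No rule has green(a) as a consequent, and it is not given.

no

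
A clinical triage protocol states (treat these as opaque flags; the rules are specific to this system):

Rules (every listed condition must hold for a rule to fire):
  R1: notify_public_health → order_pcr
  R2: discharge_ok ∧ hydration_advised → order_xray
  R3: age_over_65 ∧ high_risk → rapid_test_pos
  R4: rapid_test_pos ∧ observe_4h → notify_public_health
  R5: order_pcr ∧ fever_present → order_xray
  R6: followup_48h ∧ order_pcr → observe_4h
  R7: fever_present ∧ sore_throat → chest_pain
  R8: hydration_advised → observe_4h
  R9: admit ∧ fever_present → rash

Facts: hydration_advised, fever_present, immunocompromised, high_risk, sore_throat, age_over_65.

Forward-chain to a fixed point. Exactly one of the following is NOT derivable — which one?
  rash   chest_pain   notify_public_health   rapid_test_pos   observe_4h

[1] R3 [age_over_65 ∧ high_risk → rapid_test_pos]; R7 [fever_present ∧ sore_throat → chest_pain]; R8 [hydration_advised → observe_4h]. ⇒ new: rapid_test_pos, chest_pain, observe_4h.
[2] R4 [rapid_test_pos ∧ observe_4h → notify_public_health]. ⇒ new: notify_public_health.
[3] R1 [notify_public_health → order_pcr]. ⇒ new: order_pcr.
[4] R5 [order_pcr ∧ fever_present → order_xray]. ⇒ new: order_xray.
Derived: rapid_test_pos (round 1), chest_pain (round 1), notify_public_health (round 2), observe_4h (round 1). rash never appears in any round.

rash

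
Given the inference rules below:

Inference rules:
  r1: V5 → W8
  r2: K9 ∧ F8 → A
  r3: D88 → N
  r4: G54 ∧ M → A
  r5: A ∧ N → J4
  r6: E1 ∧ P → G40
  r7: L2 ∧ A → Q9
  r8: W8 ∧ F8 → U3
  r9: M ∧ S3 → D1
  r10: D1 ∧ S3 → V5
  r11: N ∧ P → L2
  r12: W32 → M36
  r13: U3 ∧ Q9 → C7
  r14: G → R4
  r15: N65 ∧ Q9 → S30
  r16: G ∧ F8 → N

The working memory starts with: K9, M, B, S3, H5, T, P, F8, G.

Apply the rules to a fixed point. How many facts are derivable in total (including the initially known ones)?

[1] r2 [K9 ∧ F8 → A]; r9 [M ∧ S3 → D1]; r14 [G → R4]; r16 [G ∧ F8 → N]. ⇒ new: A, D1, R4, N.
[2] r5 [A ∧ N → J4]; r10 [D1 ∧ S3 → V5]; r11 [N ∧ P → L2]. ⇒ new: J4, V5, L2.
[3] r1 [V5 → W8]; r7 [L2 ∧ A → Q9]. ⇒ new: W8, Q9.
[4] r8 [W8 ∧ F8 → U3]. ⇒ new: U3.
[5] r13 [U3 ∧ Q9 → C7]. ⇒ new: C7.
Closure: {A, B, C7, D1, F8, G, H5, J4, K9, L2, M, N, P, Q9, R4, S3, T, U3, V5, W8} — 20 facts.

20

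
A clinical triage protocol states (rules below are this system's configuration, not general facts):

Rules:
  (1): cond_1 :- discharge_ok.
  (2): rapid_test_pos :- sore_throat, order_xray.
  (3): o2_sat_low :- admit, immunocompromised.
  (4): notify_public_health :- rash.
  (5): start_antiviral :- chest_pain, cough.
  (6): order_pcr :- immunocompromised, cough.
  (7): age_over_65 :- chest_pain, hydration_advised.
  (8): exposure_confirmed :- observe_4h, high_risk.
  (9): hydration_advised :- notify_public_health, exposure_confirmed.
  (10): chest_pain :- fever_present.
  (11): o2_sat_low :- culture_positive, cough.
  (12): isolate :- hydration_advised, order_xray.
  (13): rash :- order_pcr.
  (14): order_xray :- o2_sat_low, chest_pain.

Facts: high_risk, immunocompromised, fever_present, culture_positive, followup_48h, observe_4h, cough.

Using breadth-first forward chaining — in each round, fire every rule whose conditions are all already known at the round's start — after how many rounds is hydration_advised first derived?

4

Round 1: (6) [order_pcr :- immunocompromised, cough.]; (8) [exposure_confirmed :- observe_4h, high_risk.]; (10) [chest_pain :- fever_present.]; (11) [o2_sat_low :- culture_positive, cough.]. New: order_pcr, exposure_confirmed, chest_pain, o2_sat_low.
Round 2: (5) [start_antiviral :- chest_pain, cough.]; (13) [rash :- order_pcr.]; (14) [order_xray :- o2_sat_low, chest_pain.]. New: start_antiviral, rash, order_xray.
Round 3: (4) [notify_public_health :- rash.]. New: notify_public_health.
Round 4: (9) [hydration_advised :- notify_public_health, exposure_confirmed.]. New: hydration_advised.
hydration_advised first appears in round 4.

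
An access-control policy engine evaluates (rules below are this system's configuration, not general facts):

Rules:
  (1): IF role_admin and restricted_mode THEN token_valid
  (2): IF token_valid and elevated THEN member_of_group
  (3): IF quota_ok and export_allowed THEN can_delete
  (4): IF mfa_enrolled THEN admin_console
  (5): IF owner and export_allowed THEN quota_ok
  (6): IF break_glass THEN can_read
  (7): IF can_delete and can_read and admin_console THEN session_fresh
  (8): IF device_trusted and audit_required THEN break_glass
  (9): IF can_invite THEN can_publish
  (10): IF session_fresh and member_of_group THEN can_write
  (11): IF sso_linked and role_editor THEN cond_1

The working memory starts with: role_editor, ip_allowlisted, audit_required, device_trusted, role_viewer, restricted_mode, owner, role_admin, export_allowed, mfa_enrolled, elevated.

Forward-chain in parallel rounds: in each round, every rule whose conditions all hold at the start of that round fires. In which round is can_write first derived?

Round 1 — (1), (4), (5), (8), derive token_valid, admin_console, quota_ok, break_glass.
Round 2 — (2), (3), (6), derive member_of_group, can_delete, can_read.
Round 3 — (7), derive session_fresh.
Round 4 — (10), derive can_write.
can_write first appears in round 4.

4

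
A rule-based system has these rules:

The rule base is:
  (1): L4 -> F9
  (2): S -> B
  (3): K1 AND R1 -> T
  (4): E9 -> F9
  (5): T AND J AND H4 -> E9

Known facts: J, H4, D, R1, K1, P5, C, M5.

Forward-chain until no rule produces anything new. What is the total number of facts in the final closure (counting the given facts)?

11

[1] (3) [K1 AND R1 -> T]. ⇒ new: T.
[2] (5) [T AND J AND H4 -> E9]. ⇒ new: E9.
[3] (4) [E9 -> F9]. ⇒ new: F9.
Closure: {C, D, E9, F9, H4, J, K1, M5, P5, R1, T} — 11 facts.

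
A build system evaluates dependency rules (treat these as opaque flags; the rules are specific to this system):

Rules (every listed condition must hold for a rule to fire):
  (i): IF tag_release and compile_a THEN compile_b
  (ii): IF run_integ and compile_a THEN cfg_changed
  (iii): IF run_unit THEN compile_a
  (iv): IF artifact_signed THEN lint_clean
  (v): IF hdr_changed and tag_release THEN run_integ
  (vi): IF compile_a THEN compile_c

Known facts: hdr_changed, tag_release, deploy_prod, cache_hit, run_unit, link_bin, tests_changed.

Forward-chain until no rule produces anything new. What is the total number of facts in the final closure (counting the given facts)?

Round 1 fires (iii), (v), giving compile_a, run_integ.
Round 2 fires (i), (ii), (vi), giving compile_b, cfg_changed, compile_c.
Closure: {cache_hit, cfg_changed, compile_a, compile_b, compile_c, deploy_prod, hdr_changed, link_bin, run_integ, run_unit, tag_release, tests_changed} — 12 facts.

12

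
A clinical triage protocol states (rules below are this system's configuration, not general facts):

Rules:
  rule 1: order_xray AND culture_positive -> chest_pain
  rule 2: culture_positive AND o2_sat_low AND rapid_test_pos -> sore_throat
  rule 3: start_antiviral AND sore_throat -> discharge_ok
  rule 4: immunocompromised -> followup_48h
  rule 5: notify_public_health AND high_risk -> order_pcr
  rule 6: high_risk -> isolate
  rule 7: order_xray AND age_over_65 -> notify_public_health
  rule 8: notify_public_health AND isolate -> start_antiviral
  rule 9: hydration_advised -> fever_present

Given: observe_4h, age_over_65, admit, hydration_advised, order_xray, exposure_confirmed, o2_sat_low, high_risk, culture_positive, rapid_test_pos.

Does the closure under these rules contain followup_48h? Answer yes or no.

Round 1: rule 1 [order_xray AND culture_positive -> chest_pain]; rule 2 [culture_positive AND o2_sat_low AND rapid_test_pos -> sore_throat]; rule 6 [high_risk -> isolate]; rule 7 [order_xray AND age_over_65 -> notify_public_health]; rule 9 [hydration_advised -> fever_present]. Adds chest_pain, sore_throat, isolate, notify_public_health, fever_present.
Round 2: rule 5 [notify_public_health AND high_risk -> order_pcr]; rule 8 [notify_public_health AND isolate -> start_antiviral]. Adds order_pcr, start_antiviral.
Round 3: rule 3 [start_antiviral AND sore_throat -> discharge_ok]. Adds discharge_ok.
Fixed point reached. followup_48h is concluded only by rule 4; rule 4 needs immunocompromised (never derived).

no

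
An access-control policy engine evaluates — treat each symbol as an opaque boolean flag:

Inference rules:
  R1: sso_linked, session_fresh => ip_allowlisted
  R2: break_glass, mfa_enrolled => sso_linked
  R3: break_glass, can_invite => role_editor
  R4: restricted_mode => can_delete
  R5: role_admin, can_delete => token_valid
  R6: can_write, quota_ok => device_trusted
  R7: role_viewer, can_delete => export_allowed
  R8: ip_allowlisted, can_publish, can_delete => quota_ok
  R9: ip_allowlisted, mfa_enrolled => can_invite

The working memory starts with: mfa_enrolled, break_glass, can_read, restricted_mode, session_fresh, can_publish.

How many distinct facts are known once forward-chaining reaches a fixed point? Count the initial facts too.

12

[1] R2 [break_glass, mfa_enrolled => sso_linked]; R4 [restricted_mode => can_delete]. ⇒ new: sso_linked, can_delete.
[2] R1 [sso_linked, session_fresh => ip_allowlisted]. ⇒ new: ip_allowlisted.
[3] R8 [ip_allowlisted, can_publish, can_delete => quota_ok]; R9 [ip_allowlisted, mfa_enrolled => can_invite]. ⇒ new: quota_ok, can_invite.
[4] R3 [break_glass, can_invite => role_editor]. ⇒ new: role_editor.
Closure: {break_glass, can_delete, can_invite, can_publish, can_read, ip_allowlisted, mfa_enrolled, quota_ok, restricted_mode, role_editor, session_fresh, sso_linked} — 12 facts.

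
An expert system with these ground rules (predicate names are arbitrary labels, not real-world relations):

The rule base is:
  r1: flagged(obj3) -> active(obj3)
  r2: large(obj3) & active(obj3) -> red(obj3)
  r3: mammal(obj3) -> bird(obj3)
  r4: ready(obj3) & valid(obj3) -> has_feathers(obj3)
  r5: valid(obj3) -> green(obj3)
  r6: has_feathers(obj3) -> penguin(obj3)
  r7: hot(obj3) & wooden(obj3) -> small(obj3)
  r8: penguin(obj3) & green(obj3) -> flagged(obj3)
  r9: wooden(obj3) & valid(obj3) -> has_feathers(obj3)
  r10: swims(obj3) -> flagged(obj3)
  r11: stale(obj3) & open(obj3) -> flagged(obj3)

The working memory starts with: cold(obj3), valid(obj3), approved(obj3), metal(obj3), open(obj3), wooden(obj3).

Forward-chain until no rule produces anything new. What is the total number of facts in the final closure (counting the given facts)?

[1] r5 [valid(obj3) -> green(obj3)]; r9 [wooden(obj3) & valid(obj3) -> has_feathers(obj3)]. ⇒ new: green(obj3), has_feathers(obj3).
[2] r6 [has_feathers(obj3) -> penguin(obj3)]. ⇒ new: penguin(obj3).
[3] r8 [penguin(obj3) & green(obj3) -> flagged(obj3)]. ⇒ new: flagged(obj3).
[4] r1 [flagged(obj3) -> active(obj3)]. ⇒ new: active(obj3).
Closure: {active(obj3), approved(obj3), cold(obj3), flagged(obj3), green(obj3), has_feathers(obj3), metal(obj3), open(obj3), penguin(obj3), valid(obj3), wooden(obj3)} — 11 facts.

11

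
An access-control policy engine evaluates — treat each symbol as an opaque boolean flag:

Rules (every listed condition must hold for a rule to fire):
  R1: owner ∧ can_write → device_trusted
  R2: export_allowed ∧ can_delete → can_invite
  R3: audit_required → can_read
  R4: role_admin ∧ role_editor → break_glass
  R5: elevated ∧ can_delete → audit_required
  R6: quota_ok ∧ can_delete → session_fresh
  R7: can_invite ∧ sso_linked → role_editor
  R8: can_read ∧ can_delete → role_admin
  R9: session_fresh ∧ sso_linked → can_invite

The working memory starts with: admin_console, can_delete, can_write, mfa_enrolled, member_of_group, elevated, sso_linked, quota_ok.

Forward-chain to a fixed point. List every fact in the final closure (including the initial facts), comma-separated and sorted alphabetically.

Round 1: R5 [elevated ∧ can_delete → audit_required]; R6 [quota_ok ∧ can_delete → session_fresh]. Adds audit_required, session_fresh.
Round 2: R3 [audit_required → can_read]; R9 [session_fresh ∧ sso_linked → can_invite]. Adds can_read, can_invite.
Round 3: R7 [can_invite ∧ sso_linked → role_editor]; R8 [can_read ∧ can_delete → role_admin]. Adds role_editor, role_admin.
Round 4: R4 [role_admin ∧ role_editor → break_glass]. Adds break_glass.

admin_console, audit_required, break_glass, can_delete, can_invite, can_read, can_write, elevated, member_of_group, mfa_enrolled, quota_ok, role_admin, role_editor, session_fresh, sso_linked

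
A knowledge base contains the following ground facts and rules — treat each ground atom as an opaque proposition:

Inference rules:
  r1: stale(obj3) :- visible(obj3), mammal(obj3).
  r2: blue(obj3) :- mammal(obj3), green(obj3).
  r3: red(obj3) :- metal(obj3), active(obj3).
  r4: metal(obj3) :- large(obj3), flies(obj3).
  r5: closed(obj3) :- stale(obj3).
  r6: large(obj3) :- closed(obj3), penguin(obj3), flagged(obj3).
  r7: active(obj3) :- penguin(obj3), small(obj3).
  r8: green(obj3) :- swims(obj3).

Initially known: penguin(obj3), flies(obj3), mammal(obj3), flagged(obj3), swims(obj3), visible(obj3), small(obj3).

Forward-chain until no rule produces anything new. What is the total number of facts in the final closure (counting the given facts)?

15

[1] r1 [stale(obj3) :- visible(obj3), mammal(obj3).]; r7 [active(obj3) :- penguin(obj3), small(obj3).]; r8 [green(obj3) :- swims(obj3).]. ⇒ new: stale(obj3), active(obj3), green(obj3).
[2] r2 [blue(obj3) :- mammal(obj3), green(obj3).]; r5 [closed(obj3) :- stale(obj3).]. ⇒ new: blue(obj3), closed(obj3).
[3] r6 [large(obj3) :- closed(obj3), penguin(obj3), flagged(obj3).]. ⇒ new: large(obj3).
[4] r4 [metal(obj3) :- large(obj3), flies(obj3).]. ⇒ new: metal(obj3).
[5] r3 [red(obj3) :- metal(obj3), active(obj3).]. ⇒ new: red(obj3).
Closure: {active(obj3), blue(obj3), closed(obj3), flagged(obj3), flies(obj3), green(obj3), large(obj3), mammal(obj3), metal(obj3), penguin(obj3), red(obj3), small(obj3), stale(obj3), swims(obj3), visible(obj3)} — 15 facts.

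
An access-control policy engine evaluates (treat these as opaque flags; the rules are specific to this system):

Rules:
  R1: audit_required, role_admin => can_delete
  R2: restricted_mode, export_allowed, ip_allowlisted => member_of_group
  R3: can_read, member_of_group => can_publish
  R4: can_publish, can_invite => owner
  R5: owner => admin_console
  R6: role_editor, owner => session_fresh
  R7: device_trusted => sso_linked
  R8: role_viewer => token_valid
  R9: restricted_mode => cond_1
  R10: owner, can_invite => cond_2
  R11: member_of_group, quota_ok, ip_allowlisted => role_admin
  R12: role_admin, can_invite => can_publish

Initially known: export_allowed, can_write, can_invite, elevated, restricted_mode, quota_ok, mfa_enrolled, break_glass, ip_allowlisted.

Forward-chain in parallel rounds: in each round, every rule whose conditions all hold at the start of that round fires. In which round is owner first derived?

Round 1: R2 [restricted_mode, export_allowed, ip_allowlisted => member_of_group]; R9 [restricted_mode => cond_1]. New: member_of_group, cond_1.
Round 2: R11 [member_of_group, quota_ok, ip_allowlisted => role_admin]. New: role_admin.
Round 3: R12 [role_admin, can_invite => can_publish]. New: can_publish.
Round 4: R4 [can_publish, can_invite => owner]. New: owner.
owner first appears in round 4.

4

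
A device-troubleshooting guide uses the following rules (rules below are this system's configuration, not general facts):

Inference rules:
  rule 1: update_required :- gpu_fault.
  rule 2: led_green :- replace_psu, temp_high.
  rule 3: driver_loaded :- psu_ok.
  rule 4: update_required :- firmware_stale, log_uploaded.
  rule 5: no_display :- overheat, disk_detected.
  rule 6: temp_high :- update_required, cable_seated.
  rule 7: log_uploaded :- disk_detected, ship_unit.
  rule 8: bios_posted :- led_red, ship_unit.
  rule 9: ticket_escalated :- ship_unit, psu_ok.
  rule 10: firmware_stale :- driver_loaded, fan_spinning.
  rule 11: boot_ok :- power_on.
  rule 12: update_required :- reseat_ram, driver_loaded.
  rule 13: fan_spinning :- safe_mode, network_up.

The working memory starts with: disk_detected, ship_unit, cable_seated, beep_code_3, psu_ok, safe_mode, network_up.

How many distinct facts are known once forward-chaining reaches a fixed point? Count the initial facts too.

Round 1 — rule 3, rule 7, rule 9, rule 13, derive driver_loaded, log_uploaded, ticket_escalated, fan_spinning.
Round 2 — rule 10, derive firmware_stale.
Round 3 — rule 4, derive update_required.
Round 4 — rule 6, derive temp_high.
Closure: {beep_code_3, cable_seated, disk_detected, driver_loaded, fan_spinning, firmware_stale, log_uploaded, network_up, psu_ok, safe_mode, ship_unit, temp_high, ticket_escalated, update_required} — 14 facts.

14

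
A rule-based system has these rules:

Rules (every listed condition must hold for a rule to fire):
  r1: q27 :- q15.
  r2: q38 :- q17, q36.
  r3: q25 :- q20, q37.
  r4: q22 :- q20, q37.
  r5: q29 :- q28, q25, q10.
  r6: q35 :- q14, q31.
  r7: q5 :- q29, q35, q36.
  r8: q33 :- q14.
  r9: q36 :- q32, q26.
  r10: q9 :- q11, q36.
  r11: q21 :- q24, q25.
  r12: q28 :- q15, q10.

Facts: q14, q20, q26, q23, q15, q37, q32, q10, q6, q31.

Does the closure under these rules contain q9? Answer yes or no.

no

Round 1 — r1, r3, r4, r6, r8, r9, r12, derive q27, q25, q22, q35, q33, q36, q28.
Round 2 — r5, derive q29.
Round 3 — r7, derive q5.
Fixed point reached. q9 is concluded only by r10; r10 needs q11 (never derived).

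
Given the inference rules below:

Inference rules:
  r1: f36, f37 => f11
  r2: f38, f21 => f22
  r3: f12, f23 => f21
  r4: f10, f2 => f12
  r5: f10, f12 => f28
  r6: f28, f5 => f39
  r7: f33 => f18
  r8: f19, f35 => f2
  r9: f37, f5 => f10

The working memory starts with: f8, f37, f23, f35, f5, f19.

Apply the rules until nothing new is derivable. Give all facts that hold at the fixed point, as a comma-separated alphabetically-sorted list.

f10, f12, f19, f2, f21, f23, f28, f35, f37, f39, f5, f8

Round 1 fires r8, r9, giving f2, f10.
Round 2 fires r4, giving f12.
Round 3 fires r3, r5, giving f21, f28.
Round 4 fires r6, giving f39.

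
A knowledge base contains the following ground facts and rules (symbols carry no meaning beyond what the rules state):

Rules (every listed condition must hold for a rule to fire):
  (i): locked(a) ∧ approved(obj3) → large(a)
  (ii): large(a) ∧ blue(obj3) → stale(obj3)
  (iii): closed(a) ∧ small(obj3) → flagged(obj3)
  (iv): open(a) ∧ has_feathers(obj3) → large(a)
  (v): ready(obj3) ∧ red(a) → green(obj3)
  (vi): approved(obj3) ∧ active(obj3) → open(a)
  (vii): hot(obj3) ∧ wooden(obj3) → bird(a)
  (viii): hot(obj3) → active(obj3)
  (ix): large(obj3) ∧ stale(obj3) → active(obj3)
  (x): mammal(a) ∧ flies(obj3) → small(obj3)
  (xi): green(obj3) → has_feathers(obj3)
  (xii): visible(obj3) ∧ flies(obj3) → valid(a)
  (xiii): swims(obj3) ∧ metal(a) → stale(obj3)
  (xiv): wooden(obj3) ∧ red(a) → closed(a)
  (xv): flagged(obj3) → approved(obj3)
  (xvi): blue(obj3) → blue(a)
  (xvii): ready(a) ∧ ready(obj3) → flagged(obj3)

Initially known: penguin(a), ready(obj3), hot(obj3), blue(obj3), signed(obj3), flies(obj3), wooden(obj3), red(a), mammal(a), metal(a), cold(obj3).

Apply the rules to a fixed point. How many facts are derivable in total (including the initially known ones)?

Round 1 fires (v), (vii), (viii), (x), (xiv), (xvi), giving green(obj3), bird(a), active(obj3), small(obj3), closed(a), blue(a).
Round 2 fires (iii), (xi), giving flagged(obj3), has_feathers(obj3).
Round 3 fires (xv), giving approved(obj3).
Round 4 fires (vi), giving open(a).
Round 5 fires (iv), giving large(a).
Round 6 fires (ii), giving stale(obj3).
Closure: {active(obj3), approved(obj3), bird(a), blue(a), blue(obj3), closed(a), cold(obj3), flagged(obj3), flies(obj3), green(obj3), has_feathers(obj3), hot(obj3), large(a), mammal(a), metal(a), open(a), penguin(a), ready(obj3), red(a), signed(obj3), small(obj3), stale(obj3), wooden(obj3)} — 23 facts.

23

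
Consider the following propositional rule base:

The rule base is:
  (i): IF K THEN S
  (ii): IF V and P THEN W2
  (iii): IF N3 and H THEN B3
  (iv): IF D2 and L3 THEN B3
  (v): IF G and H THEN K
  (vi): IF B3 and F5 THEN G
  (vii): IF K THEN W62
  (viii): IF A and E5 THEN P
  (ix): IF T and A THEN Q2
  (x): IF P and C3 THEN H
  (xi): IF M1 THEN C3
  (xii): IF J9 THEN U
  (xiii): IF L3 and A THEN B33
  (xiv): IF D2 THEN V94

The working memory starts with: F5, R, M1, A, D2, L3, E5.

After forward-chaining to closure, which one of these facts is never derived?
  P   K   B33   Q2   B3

Round 1 — (iv), (viii), (xi), (xiii), (xiv), derive B3, P, C3, B33, V94.
Round 2 — (vi), (x), derive G, H.
Round 3 — (v), derive K.
Round 4 — (i), (vii), derive S, W62.
Derived: P (round 1), K (round 3), B3 (round 1), B33 (round 1). Q2 never appears in any round.

Q2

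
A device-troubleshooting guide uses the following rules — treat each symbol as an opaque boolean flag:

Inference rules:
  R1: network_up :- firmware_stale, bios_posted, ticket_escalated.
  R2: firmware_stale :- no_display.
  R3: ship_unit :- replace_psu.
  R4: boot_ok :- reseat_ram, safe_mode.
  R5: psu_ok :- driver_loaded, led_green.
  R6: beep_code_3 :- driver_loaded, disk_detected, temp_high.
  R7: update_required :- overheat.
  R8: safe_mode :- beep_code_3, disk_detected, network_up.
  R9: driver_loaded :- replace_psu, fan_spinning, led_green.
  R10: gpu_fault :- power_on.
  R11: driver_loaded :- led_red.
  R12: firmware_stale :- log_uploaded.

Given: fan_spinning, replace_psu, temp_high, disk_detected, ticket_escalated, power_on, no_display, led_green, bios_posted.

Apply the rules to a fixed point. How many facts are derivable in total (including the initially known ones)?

17

Round 1: R2 [firmware_stale :- no_display.]; R3 [ship_unit :- replace_psu.]; R9 [driver_loaded :- replace_psu, fan_spinning, led_green.]; R10 [gpu_fault :- power_on.]. New: firmware_stale, ship_unit, driver_loaded, gpu_fault.
Round 2: R1 [network_up :- firmware_stale, bios_posted, ticket_escalated.]; R5 [psu_ok :- driver_loaded, led_green.]; R6 [beep_code_3 :- driver_loaded, disk_detected, temp_high.]. New: network_up, psu_ok, beep_code_3.
Round 3: R8 [safe_mode :- beep_code_3, disk_detected, network_up.]. New: safe_mode.
Closure: {beep_code_3, bios_posted, disk_detected, driver_loaded, fan_spinning, firmware_stale, gpu_fault, led_green, network_up, no_display, power_on, psu_ok, replace_psu, safe_mode, ship_unit, temp_high, ticket_escalated} — 17 facts.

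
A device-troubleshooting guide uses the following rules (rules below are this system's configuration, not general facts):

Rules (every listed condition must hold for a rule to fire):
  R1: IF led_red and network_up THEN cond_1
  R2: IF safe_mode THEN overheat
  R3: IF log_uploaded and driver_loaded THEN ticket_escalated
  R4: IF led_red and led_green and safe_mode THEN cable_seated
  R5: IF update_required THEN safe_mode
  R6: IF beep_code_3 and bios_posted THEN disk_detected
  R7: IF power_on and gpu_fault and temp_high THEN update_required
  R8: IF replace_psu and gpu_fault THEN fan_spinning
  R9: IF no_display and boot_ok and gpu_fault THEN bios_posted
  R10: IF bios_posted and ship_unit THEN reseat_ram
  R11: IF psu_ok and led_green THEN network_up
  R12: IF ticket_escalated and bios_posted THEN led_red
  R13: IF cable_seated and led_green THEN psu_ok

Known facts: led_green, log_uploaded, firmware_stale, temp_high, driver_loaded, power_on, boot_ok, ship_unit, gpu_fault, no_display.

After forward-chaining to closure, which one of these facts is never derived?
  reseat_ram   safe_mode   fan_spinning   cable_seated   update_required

fan_spinning

Round 1: R3 [IF log_uploaded and driver_loaded THEN ticket_escalated]; R7 [IF power_on and gpu_fault and temp_high THEN update_required]; R9 [IF no_display and boot_ok and gpu_fault THEN bios_posted]. New: ticket_escalated, update_required, bios_posted.
Round 2: R5 [IF update_required THEN safe_mode]; R10 [IF bios_posted and ship_unit THEN reseat_ram]; R12 [IF ticket_escalated and bios_posted THEN led_red]. New: safe_mode, reseat_ram, led_red.
Round 3: R2 [IF safe_mode THEN overheat]; R4 [IF led_red and led_green and safe_mode THEN cable_seated]. New: overheat, cable_seated.
Round 4: R13 [IF cable_seated and led_green THEN psu_ok]. New: psu_ok.
Round 5: R11 [IF psu_ok and led_green THEN network_up]. New: network_up.
Round 6: R1 [IF led_red and network_up THEN cond_1]. New: cond_1.
Derived: reseat_ram (round 2), update_required (round 1), cable_seated (round 3), safe_mode (round 2). fan_spinning never appears in any round.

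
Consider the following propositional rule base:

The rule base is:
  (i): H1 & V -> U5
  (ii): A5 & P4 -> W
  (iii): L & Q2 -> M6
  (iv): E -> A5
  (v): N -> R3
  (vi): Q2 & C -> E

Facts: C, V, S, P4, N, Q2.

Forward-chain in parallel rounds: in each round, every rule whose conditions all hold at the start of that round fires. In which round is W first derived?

3

Round 1: (v) [N -> R3]; (vi) [Q2 & C -> E]. Adds R3, E.
Round 2: (iv) [E -> A5]. Adds A5.
Round 3: (ii) [A5 & P4 -> W]. Adds W.
W first appears in round 3.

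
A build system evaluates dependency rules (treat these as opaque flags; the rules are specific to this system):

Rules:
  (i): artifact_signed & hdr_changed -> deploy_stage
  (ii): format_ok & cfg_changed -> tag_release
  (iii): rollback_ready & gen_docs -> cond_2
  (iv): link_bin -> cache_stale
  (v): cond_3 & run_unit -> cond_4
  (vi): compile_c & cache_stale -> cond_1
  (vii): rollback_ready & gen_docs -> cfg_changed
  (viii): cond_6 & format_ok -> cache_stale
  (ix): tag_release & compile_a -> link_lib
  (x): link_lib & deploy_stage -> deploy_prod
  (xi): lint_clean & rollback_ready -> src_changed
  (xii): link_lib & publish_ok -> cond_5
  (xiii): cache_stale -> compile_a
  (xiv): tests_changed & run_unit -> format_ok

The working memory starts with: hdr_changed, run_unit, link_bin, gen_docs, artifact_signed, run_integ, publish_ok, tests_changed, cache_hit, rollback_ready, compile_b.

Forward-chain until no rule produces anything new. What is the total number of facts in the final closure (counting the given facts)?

21

[1] (i) [artifact_signed & hdr_changed -> deploy_stage]; (iii) [rollback_ready & gen_docs -> cond_2]; (iv) [link_bin -> cache_stale]; (vii) [rollback_ready & gen_docs -> cfg_changed]; (xiv) [tests_changed & run_unit -> format_ok]. ⇒ new: deploy_stage, cond_2, cache_stale, cfg_changed, format_ok.
[2] (ii) [format_ok & cfg_changed -> tag_release]; (xiii) [cache_stale -> compile_a]. ⇒ new: tag_release, compile_a.
[3] (ix) [tag_release & compile_a -> link_lib]. ⇒ new: link_lib.
[4] (x) [link_lib & deploy_stage -> deploy_prod]; (xii) [link_lib & publish_ok -> cond_5]. ⇒ new: deploy_prod, cond_5.
Closure: {artifact_signed, cache_hit, cache_stale, cfg_changed, compile_a, compile_b, cond_2, cond_5, deploy_prod, deploy_stage, format_ok, gen_docs, hdr_changed, link_bin, link_lib, publish_ok, rollback_ready, run_integ, run_unit, tag_release, tests_changed} — 21 facts.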